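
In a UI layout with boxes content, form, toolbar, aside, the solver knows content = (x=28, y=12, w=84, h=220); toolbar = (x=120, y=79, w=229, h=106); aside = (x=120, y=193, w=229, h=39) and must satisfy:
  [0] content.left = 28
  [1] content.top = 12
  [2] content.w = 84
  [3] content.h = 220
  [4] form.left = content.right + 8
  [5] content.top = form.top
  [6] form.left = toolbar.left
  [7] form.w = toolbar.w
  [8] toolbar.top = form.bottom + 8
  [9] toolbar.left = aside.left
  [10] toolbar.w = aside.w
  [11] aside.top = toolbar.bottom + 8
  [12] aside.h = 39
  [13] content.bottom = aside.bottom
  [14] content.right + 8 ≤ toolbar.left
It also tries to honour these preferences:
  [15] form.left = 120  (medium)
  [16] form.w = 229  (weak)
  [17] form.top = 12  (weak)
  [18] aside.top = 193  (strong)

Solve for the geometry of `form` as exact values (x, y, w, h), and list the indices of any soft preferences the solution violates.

1. form.x = 120  [form.left = content.right + 8]
2. form.y = 12  [content.top = form.top]
3. form.w = 229  [form.w = toolbar.w]
4. form.h = 59  [toolbar.top = form.bottom + 8]

form = (x=120, y=12, w=229, h=59)
violated soft preferences: none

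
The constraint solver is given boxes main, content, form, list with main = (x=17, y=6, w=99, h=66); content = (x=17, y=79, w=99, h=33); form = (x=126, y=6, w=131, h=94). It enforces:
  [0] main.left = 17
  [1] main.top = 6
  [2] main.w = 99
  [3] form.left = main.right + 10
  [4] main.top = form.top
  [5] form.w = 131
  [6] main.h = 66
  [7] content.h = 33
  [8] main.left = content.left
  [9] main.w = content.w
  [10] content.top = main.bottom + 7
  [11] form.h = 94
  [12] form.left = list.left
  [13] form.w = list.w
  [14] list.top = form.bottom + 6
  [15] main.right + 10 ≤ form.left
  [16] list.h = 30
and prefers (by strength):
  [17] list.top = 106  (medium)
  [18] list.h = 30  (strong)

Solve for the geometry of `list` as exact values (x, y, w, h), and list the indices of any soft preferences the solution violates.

list = (x=126, y=106, w=131, h=30)
violated soft preferences: none

1. list.x = 126  [form.left = list.left]
2. list.w = 131  [form.w = list.w]
3. list.y = 106  [list.top = form.bottom + 6]
4. list.h = 30  [list.h = 30]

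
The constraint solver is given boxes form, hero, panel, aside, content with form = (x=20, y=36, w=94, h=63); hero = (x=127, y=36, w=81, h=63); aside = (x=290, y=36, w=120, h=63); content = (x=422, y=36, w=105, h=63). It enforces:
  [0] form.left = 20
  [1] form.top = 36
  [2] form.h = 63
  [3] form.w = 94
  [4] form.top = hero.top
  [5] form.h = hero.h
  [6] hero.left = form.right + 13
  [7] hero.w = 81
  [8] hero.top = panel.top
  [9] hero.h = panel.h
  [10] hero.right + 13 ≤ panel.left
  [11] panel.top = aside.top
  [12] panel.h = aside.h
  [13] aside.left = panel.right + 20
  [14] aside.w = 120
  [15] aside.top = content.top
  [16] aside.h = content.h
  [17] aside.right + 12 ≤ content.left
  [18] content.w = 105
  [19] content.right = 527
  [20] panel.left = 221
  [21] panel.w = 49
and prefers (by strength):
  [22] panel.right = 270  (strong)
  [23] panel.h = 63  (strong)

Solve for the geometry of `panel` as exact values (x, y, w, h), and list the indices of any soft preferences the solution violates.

panel = (x=221, y=36, w=49, h=63)
violated soft preferences: none

1. panel.y = 36  [hero.top = panel.top]
2. panel.h = 63  [hero.h = panel.h]
3. panel.x = 221  [panel.left = 221]
4. panel.w = 49  [panel.w = 49]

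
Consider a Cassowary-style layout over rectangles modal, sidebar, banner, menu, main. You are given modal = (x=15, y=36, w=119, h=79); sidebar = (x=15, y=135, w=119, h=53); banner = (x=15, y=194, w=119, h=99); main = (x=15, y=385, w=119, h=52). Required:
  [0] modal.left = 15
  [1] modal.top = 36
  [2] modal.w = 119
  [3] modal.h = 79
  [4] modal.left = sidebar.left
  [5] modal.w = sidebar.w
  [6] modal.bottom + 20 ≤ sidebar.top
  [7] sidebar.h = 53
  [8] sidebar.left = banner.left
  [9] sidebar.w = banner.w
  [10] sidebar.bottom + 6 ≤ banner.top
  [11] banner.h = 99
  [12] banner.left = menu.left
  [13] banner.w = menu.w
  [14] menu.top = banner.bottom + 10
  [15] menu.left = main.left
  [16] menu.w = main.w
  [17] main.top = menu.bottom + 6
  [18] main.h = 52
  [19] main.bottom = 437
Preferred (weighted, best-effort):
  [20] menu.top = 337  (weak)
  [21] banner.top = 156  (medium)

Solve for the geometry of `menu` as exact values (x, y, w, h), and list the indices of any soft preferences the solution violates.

1. menu.x = 15  [banner.left = menu.left]
2. menu.w = 119  [banner.w = menu.w]
3. menu.y = 303  [menu.top = banner.bottom + 10]
4. menu.h = 76  [main.top = menu.bottom + 6]

menu = (x=15, y=303, w=119, h=76)
violated soft preferences: 20, 21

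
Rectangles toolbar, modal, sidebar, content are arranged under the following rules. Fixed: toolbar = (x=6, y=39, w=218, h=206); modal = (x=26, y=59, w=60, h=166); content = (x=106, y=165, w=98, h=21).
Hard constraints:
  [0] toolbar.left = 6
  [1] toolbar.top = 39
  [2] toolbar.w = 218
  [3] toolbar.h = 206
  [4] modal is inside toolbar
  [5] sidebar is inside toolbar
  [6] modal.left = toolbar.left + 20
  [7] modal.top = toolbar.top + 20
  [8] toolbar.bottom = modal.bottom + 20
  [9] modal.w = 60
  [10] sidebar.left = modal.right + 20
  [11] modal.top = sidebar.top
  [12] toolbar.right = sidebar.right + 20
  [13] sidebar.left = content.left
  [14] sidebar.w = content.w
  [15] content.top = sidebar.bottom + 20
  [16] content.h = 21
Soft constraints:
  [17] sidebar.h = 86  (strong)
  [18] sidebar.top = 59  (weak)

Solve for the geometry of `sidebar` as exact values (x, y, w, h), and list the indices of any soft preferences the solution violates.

1. sidebar.x = 106  [sidebar.left = modal.right + 20]
2. sidebar.y = 59  [modal.top = sidebar.top]
3. sidebar.w = 98  [toolbar.right = sidebar.right + 20]
4. sidebar.h = 86  [content.top = sidebar.bottom + 20]

sidebar = (x=106, y=59, w=98, h=86)
violated soft preferences: none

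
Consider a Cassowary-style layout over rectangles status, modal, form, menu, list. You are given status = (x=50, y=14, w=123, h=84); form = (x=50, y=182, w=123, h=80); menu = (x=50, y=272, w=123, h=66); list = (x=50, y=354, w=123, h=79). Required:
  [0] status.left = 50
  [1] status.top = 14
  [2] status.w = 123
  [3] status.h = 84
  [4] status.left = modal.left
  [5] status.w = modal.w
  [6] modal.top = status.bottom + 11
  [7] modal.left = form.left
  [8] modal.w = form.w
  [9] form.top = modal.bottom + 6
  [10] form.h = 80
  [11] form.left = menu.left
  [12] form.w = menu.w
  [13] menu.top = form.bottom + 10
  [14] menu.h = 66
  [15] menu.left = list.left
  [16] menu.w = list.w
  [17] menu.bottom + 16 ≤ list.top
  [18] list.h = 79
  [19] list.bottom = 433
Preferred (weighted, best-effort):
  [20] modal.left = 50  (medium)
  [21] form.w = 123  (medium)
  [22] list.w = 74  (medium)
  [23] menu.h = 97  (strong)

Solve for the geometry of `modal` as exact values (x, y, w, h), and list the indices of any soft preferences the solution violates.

1. modal.x = 50  [status.left = modal.left]
2. modal.w = 123  [status.w = modal.w]
3. modal.y = 109  [modal.top = status.bottom + 11]
4. modal.h = 67  [form.top = modal.bottom + 6]

modal = (x=50, y=109, w=123, h=67)
violated soft preferences: 22, 23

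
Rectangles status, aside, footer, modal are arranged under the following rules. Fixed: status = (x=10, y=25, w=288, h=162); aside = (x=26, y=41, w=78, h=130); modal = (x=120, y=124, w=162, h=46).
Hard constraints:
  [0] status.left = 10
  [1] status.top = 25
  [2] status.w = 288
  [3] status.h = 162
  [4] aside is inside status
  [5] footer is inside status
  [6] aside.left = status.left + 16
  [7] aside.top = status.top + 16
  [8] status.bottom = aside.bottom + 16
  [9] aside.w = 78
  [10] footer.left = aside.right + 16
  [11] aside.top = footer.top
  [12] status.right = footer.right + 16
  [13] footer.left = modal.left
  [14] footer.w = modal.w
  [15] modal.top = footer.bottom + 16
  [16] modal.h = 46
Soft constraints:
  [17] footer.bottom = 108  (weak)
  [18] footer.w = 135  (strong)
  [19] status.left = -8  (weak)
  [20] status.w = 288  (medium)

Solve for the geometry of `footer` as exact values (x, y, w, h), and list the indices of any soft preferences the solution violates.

footer = (x=120, y=41, w=162, h=67)
violated soft preferences: 18, 19

1. footer.x = 120  [footer.left = aside.right + 16]
2. footer.y = 41  [aside.top = footer.top]
3. footer.w = 162  [status.right = footer.right + 16]
4. footer.h = 67  [modal.top = footer.bottom + 16]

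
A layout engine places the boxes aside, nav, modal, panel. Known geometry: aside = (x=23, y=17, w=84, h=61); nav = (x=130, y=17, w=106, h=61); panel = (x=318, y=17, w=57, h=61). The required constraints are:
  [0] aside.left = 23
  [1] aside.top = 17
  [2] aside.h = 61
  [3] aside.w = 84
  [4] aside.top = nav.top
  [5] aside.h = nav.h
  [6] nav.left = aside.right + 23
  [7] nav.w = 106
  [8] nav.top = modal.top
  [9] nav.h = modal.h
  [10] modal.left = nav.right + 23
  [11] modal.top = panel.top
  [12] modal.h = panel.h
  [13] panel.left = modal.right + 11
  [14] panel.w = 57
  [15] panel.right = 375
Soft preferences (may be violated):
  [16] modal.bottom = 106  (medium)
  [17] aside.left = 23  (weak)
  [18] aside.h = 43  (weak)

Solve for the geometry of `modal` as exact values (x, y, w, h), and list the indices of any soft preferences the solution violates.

1. modal.y = 17  [nav.top = modal.top]
2. modal.h = 61  [nav.h = modal.h]
3. modal.x = 259  [modal.left = nav.right + 23]
4. modal.w = 48  [panel.left = modal.right + 11]

modal = (x=259, y=17, w=48, h=61)
violated soft preferences: 16, 18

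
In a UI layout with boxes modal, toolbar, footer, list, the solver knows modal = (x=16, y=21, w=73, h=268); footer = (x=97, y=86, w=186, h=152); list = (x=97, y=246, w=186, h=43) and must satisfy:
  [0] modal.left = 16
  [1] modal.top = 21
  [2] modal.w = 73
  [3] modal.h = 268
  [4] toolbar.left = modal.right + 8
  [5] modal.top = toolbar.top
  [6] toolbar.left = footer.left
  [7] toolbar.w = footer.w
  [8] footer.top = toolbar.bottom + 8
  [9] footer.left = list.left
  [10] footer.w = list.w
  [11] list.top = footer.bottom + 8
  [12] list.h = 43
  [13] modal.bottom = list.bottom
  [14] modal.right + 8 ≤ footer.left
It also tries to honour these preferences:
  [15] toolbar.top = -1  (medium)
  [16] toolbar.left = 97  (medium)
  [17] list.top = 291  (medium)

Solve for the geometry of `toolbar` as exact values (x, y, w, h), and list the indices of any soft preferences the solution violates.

toolbar = (x=97, y=21, w=186, h=57)
violated soft preferences: 15, 17

1. toolbar.x = 97  [toolbar.left = modal.right + 8]
2. toolbar.y = 21  [modal.top = toolbar.top]
3. toolbar.w = 186  [toolbar.w = footer.w]
4. toolbar.h = 57  [footer.top = toolbar.bottom + 8]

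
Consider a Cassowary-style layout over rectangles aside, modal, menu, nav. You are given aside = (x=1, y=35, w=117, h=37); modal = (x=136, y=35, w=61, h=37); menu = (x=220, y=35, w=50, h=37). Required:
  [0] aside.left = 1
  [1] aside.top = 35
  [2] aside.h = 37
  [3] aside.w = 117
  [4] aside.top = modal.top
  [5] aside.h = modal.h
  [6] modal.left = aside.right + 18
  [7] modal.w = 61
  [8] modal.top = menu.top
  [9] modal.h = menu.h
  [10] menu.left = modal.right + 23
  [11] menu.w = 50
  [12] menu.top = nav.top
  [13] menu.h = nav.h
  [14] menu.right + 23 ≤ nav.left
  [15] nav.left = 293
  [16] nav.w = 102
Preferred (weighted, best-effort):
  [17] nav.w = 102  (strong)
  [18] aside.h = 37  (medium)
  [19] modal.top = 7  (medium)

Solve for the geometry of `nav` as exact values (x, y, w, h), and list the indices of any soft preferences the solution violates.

1. nav.y = 35  [menu.top = nav.top]
2. nav.h = 37  [menu.h = nav.h]
3. nav.x = 293  [nav.left = 293]
4. nav.w = 102  [nav.w = 102]

nav = (x=293, y=35, w=102, h=37)
violated soft preferences: 19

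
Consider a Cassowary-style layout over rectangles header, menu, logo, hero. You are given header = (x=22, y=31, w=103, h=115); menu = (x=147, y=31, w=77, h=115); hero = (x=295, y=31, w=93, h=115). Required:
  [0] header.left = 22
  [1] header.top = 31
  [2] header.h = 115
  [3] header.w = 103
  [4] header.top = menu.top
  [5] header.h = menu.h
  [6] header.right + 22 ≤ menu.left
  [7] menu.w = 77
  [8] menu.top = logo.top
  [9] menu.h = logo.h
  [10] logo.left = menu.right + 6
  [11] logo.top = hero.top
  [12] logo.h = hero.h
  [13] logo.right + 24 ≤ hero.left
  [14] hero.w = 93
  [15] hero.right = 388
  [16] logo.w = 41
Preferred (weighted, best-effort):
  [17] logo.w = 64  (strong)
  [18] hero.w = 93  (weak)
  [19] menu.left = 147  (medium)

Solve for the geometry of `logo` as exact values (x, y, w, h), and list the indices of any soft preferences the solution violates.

logo = (x=230, y=31, w=41, h=115)
violated soft preferences: 17

1. logo.y = 31  [menu.top = logo.top]
2. logo.h = 115  [menu.h = logo.h]
3. logo.x = 230  [logo.left = menu.right + 6]
4. logo.w = 41  [logo.w = 41]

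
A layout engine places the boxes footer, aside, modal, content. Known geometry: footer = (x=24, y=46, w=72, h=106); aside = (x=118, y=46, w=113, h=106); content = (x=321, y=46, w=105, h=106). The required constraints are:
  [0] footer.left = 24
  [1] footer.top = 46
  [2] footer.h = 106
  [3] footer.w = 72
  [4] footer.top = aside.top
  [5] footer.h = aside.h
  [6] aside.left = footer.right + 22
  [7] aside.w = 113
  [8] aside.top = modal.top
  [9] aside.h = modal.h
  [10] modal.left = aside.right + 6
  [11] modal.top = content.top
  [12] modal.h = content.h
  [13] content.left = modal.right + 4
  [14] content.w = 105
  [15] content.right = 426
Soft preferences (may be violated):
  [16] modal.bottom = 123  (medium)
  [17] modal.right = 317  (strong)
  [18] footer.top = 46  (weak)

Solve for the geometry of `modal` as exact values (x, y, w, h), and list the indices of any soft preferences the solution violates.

modal = (x=237, y=46, w=80, h=106)
violated soft preferences: 16

1. modal.y = 46  [aside.top = modal.top]
2. modal.h = 106  [aside.h = modal.h]
3. modal.x = 237  [modal.left = aside.right + 6]
4. modal.w = 80  [content.left = modal.right + 4]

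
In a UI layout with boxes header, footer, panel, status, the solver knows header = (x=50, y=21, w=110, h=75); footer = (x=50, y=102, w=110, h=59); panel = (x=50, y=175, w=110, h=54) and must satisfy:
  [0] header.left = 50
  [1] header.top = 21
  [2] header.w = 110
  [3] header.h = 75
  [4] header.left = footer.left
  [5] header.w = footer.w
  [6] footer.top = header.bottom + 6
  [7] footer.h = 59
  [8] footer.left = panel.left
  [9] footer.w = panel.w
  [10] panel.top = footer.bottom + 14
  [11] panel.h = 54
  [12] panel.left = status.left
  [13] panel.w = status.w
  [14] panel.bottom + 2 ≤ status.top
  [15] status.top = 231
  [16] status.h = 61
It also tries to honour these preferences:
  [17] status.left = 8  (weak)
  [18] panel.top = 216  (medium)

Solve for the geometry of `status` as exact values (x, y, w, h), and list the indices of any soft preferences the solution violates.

status = (x=50, y=231, w=110, h=61)
violated soft preferences: 17, 18

1. status.x = 50  [panel.left = status.left]
2. status.w = 110  [panel.w = status.w]
3. status.y = 231  [status.top = 231]
4. status.h = 61  [status.h = 61]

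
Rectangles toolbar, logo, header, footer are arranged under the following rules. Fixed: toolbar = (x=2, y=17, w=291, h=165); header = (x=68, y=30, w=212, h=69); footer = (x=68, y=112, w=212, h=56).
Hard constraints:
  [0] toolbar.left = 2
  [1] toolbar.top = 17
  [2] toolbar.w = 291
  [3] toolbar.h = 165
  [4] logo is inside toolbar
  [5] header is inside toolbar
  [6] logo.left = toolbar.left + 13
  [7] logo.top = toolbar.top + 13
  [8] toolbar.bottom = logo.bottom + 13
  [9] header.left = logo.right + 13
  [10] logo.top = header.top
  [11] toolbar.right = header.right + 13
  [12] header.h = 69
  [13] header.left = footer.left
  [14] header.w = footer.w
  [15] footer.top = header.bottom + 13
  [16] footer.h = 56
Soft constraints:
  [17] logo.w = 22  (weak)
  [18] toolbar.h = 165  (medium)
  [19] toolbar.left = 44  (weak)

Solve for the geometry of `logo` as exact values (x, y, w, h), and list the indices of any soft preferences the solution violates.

logo = (x=15, y=30, w=40, h=139)
violated soft preferences: 17, 19

1. logo.x = 15  [logo.left = toolbar.left + 13]
2. logo.y = 30  [logo.top = toolbar.top + 13]
3. logo.h = 139  [toolbar.bottom = logo.bottom + 13]
4. logo.w = 40  [header.left = logo.right + 13]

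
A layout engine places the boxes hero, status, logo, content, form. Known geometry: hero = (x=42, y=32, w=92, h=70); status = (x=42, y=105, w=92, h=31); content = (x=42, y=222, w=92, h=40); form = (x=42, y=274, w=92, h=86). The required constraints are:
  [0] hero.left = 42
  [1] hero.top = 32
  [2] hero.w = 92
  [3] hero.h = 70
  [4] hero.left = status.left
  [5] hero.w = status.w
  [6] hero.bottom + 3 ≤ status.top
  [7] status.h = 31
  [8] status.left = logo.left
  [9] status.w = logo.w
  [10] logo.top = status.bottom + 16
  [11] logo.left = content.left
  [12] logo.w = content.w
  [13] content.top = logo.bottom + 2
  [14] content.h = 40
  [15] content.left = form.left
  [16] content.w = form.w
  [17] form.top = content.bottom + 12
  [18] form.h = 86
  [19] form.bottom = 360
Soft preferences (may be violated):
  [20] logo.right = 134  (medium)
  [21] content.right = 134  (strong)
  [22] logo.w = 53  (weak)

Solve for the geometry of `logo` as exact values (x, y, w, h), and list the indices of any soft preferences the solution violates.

1. logo.x = 42  [status.left = logo.left]
2. logo.w = 92  [status.w = logo.w]
3. logo.y = 152  [logo.top = status.bottom + 16]
4. logo.h = 68  [content.top = logo.bottom + 2]

logo = (x=42, y=152, w=92, h=68)
violated soft preferences: 22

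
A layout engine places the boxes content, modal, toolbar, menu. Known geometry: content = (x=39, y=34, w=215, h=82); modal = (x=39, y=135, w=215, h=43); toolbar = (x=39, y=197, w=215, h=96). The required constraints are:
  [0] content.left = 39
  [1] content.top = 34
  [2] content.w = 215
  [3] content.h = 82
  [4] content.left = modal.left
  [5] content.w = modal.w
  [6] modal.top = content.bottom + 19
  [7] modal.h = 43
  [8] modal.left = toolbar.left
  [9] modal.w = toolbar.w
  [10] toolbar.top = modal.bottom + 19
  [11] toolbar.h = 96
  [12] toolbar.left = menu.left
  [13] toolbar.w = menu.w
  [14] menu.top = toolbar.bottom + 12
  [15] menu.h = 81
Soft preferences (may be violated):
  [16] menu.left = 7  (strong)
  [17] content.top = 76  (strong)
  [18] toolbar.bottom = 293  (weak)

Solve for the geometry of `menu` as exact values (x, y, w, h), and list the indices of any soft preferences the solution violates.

1. menu.x = 39  [toolbar.left = menu.left]
2. menu.w = 215  [toolbar.w = menu.w]
3. menu.y = 305  [menu.top = toolbar.bottom + 12]
4. menu.h = 81  [menu.h = 81]

menu = (x=39, y=305, w=215, h=81)
violated soft preferences: 16, 17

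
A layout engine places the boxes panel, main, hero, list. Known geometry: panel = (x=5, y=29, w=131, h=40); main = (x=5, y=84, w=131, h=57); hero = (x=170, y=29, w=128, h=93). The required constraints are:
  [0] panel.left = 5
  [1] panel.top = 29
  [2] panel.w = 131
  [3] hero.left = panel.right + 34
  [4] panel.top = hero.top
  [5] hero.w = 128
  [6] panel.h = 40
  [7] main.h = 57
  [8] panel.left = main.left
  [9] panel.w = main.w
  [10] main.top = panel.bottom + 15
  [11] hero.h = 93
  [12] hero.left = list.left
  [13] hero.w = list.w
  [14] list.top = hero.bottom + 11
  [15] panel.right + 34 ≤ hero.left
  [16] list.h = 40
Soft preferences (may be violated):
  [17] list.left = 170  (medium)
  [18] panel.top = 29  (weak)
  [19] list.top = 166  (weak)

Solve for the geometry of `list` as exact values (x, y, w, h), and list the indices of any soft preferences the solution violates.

1. list.x = 170  [hero.left = list.left]
2. list.w = 128  [hero.w = list.w]
3. list.y = 133  [list.top = hero.bottom + 11]
4. list.h = 40  [list.h = 40]

list = (x=170, y=133, w=128, h=40)
violated soft preferences: 19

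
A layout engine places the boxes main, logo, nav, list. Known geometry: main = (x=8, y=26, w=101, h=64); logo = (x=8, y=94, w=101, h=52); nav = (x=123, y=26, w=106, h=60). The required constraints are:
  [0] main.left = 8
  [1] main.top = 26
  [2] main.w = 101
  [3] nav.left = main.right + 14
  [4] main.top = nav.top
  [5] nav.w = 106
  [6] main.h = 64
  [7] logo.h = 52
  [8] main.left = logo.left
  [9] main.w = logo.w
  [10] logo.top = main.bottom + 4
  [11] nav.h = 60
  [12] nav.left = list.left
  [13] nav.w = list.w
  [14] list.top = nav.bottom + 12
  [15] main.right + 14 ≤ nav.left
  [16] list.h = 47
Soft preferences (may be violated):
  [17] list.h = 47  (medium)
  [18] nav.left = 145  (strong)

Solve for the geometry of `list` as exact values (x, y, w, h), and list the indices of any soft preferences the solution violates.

1. list.x = 123  [nav.left = list.left]
2. list.w = 106  [nav.w = list.w]
3. list.y = 98  [list.top = nav.bottom + 12]
4. list.h = 47  [list.h = 47]

list = (x=123, y=98, w=106, h=47)
violated soft preferences: 18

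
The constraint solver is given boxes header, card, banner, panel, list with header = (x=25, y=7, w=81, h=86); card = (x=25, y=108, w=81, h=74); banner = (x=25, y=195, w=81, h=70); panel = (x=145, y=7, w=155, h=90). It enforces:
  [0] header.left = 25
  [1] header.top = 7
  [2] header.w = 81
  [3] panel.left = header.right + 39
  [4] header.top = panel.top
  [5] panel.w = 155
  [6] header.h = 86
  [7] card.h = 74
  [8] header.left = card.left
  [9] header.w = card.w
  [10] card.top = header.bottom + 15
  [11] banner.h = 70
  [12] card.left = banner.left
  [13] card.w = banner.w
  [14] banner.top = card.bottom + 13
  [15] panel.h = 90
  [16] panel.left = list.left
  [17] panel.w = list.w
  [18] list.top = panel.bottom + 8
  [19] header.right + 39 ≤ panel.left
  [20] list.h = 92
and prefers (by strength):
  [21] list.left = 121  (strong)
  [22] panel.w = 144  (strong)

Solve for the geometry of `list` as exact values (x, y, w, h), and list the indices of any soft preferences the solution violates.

list = (x=145, y=105, w=155, h=92)
violated soft preferences: 21, 22

1. list.x = 145  [panel.left = list.left]
2. list.w = 155  [panel.w = list.w]
3. list.y = 105  [list.top = panel.bottom + 8]
4. list.h = 92  [list.h = 92]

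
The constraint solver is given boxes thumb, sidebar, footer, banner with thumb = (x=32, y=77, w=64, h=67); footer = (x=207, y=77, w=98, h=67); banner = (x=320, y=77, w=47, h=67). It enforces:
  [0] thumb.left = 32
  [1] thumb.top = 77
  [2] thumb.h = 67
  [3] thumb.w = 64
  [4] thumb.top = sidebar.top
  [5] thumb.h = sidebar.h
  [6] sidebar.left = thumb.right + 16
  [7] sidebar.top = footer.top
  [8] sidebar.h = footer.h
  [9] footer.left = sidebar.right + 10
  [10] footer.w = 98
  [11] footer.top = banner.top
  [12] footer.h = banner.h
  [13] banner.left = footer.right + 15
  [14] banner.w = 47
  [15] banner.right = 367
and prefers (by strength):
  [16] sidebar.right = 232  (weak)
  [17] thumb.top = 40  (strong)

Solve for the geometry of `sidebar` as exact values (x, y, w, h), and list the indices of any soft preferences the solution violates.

sidebar = (x=112, y=77, w=85, h=67)
violated soft preferences: 16, 17

1. sidebar.y = 77  [thumb.top = sidebar.top]
2. sidebar.h = 67  [thumb.h = sidebar.h]
3. sidebar.x = 112  [sidebar.left = thumb.right + 16]
4. sidebar.w = 85  [footer.left = sidebar.right + 10]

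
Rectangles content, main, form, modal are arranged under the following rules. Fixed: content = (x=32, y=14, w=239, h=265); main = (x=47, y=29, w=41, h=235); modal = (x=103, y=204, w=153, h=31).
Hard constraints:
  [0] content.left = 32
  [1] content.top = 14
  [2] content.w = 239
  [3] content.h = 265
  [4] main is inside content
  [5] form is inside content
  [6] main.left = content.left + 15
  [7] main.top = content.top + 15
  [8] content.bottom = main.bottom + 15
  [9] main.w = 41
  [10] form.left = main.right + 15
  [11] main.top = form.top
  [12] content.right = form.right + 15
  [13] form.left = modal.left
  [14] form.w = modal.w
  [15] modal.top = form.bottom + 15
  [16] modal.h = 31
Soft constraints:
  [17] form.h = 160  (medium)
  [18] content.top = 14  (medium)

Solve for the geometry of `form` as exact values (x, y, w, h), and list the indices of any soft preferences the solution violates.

1. form.x = 103  [form.left = main.right + 15]
2. form.y = 29  [main.top = form.top]
3. form.w = 153  [content.right = form.right + 15]
4. form.h = 160  [modal.top = form.bottom + 15]

form = (x=103, y=29, w=153, h=160)
violated soft preferences: none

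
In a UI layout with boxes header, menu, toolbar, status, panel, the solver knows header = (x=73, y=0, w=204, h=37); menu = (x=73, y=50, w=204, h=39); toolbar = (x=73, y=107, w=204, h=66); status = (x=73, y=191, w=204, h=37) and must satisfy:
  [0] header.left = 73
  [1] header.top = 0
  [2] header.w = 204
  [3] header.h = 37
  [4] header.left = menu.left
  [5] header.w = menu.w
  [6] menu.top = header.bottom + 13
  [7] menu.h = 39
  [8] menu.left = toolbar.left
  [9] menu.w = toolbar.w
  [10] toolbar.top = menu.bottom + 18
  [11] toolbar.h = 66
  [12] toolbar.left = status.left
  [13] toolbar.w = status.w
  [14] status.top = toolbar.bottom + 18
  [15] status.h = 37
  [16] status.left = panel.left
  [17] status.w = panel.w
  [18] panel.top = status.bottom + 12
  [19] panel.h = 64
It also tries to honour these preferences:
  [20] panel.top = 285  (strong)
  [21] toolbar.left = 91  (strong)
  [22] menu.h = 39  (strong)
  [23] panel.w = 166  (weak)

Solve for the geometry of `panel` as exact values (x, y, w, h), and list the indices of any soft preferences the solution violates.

panel = (x=73, y=240, w=204, h=64)
violated soft preferences: 20, 21, 23

1. panel.x = 73  [status.left = panel.left]
2. panel.w = 204  [status.w = panel.w]
3. panel.y = 240  [panel.top = status.bottom + 12]
4. panel.h = 64  [panel.h = 64]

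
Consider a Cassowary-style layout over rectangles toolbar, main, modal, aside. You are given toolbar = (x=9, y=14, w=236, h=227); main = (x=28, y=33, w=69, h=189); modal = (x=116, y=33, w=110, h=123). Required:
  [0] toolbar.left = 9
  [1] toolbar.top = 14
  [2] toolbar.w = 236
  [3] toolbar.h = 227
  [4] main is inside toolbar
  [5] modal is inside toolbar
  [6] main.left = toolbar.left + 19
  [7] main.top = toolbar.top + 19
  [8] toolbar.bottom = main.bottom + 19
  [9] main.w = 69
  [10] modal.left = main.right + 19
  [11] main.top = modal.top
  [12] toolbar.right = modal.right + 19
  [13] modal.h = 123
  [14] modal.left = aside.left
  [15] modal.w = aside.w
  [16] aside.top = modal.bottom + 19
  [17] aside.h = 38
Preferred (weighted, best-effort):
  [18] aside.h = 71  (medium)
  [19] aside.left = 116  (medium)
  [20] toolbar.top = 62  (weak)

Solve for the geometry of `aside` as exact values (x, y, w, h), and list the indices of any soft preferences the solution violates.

1. aside.x = 116  [modal.left = aside.left]
2. aside.w = 110  [modal.w = aside.w]
3. aside.y = 175  [aside.top = modal.bottom + 19]
4. aside.h = 38  [aside.h = 38]

aside = (x=116, y=175, w=110, h=38)
violated soft preferences: 18, 20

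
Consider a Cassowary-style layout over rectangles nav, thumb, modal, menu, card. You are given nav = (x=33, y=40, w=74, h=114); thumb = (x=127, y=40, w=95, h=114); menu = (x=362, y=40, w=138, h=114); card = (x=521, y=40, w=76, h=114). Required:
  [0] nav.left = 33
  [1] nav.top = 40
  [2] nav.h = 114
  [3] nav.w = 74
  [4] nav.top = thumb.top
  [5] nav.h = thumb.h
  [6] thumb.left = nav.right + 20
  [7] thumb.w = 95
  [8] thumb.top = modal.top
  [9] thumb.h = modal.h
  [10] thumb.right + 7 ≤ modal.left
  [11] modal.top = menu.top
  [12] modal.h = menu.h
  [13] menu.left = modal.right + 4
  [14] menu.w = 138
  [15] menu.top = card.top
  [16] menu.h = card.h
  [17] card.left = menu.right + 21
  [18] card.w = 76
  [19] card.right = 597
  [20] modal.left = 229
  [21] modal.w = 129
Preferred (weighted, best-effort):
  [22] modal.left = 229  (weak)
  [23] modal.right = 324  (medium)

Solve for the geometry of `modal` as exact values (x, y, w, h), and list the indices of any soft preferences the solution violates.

modal = (x=229, y=40, w=129, h=114)
violated soft preferences: 23

1. modal.y = 40  [thumb.top = modal.top]
2. modal.h = 114  [thumb.h = modal.h]
3. modal.x = 229  [modal.left = 229]
4. modal.w = 129  [modal.w = 129]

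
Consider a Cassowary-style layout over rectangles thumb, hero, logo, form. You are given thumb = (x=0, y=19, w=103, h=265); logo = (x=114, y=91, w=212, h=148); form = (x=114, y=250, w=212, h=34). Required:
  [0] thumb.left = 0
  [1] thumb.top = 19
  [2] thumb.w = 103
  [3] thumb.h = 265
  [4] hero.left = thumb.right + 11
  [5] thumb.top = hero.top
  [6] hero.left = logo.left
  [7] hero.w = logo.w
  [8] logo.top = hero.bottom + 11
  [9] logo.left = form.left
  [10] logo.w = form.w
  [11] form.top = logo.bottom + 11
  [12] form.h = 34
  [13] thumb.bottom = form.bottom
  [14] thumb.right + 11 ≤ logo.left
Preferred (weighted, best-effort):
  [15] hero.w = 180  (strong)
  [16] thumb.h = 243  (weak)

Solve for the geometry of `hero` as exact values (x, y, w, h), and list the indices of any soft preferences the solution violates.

hero = (x=114, y=19, w=212, h=61)
violated soft preferences: 15, 16

1. hero.x = 114  [hero.left = thumb.right + 11]
2. hero.y = 19  [thumb.top = hero.top]
3. hero.w = 212  [hero.w = logo.w]
4. hero.h = 61  [logo.top = hero.bottom + 11]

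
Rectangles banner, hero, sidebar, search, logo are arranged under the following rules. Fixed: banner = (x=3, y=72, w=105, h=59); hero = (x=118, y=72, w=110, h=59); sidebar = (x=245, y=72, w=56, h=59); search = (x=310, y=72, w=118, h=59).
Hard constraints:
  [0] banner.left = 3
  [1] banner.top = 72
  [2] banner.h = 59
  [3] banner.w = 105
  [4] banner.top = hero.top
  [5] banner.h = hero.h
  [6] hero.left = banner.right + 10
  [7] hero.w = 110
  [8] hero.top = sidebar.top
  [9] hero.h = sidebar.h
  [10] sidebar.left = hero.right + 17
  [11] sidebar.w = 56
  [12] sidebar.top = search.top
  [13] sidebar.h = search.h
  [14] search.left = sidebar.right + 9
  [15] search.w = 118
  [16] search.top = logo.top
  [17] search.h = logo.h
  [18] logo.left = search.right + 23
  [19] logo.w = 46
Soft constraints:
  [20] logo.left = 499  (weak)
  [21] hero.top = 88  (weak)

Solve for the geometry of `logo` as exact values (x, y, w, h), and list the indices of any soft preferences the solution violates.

1. logo.y = 72  [search.top = logo.top]
2. logo.h = 59  [search.h = logo.h]
3. logo.x = 451  [logo.left = search.right + 23]
4. logo.w = 46  [logo.w = 46]

logo = (x=451, y=72, w=46, h=59)
violated soft preferences: 20, 21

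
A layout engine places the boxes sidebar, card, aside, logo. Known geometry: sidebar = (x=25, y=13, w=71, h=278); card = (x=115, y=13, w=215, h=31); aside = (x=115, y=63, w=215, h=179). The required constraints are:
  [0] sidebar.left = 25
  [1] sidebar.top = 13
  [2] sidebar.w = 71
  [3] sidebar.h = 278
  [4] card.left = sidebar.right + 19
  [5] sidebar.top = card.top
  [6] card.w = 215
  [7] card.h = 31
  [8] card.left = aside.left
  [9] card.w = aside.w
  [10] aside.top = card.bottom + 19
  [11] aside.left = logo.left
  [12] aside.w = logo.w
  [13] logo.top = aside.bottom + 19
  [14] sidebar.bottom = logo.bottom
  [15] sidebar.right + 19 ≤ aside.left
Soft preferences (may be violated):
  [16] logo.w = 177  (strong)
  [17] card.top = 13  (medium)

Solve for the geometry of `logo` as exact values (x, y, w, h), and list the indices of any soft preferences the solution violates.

1. logo.x = 115  [aside.left = logo.left]
2. logo.w = 215  [aside.w = logo.w]
3. logo.y = 261  [logo.top = aside.bottom + 19]
4. logo.h = 30  [sidebar.bottom = logo.bottom]

logo = (x=115, y=261, w=215, h=30)
violated soft preferences: 16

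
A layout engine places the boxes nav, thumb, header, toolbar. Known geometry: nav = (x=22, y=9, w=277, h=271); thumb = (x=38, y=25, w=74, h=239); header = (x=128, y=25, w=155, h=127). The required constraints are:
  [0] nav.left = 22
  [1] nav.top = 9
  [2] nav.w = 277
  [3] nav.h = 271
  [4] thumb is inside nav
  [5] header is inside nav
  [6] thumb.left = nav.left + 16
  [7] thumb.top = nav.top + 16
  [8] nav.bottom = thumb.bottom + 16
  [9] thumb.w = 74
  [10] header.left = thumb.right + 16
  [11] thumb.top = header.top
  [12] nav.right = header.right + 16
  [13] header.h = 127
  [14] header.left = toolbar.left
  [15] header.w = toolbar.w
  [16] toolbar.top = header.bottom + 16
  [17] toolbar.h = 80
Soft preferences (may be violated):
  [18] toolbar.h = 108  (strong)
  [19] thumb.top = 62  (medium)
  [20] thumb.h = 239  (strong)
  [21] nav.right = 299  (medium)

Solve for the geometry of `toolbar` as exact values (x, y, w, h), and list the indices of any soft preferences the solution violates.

1. toolbar.x = 128  [header.left = toolbar.left]
2. toolbar.w = 155  [header.w = toolbar.w]
3. toolbar.y = 168  [toolbar.top = header.bottom + 16]
4. toolbar.h = 80  [toolbar.h = 80]

toolbar = (x=128, y=168, w=155, h=80)
violated soft preferences: 18, 19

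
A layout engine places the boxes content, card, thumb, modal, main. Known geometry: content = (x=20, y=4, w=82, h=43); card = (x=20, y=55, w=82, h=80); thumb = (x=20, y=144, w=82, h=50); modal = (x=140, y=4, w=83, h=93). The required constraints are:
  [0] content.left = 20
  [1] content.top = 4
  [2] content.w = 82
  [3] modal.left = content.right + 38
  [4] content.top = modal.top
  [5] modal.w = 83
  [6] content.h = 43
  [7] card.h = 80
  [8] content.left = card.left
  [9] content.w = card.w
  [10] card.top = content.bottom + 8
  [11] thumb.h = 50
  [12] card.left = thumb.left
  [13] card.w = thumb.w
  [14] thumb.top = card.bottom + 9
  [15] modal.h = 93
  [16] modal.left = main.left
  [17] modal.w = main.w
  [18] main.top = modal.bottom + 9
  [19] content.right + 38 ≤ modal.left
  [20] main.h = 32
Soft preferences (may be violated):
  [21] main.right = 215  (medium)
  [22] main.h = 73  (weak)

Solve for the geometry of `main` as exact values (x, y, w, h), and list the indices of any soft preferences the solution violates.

1. main.x = 140  [modal.left = main.left]
2. main.w = 83  [modal.w = main.w]
3. main.y = 106  [main.top = modal.bottom + 9]
4. main.h = 32  [main.h = 32]

main = (x=140, y=106, w=83, h=32)
violated soft preferences: 21, 22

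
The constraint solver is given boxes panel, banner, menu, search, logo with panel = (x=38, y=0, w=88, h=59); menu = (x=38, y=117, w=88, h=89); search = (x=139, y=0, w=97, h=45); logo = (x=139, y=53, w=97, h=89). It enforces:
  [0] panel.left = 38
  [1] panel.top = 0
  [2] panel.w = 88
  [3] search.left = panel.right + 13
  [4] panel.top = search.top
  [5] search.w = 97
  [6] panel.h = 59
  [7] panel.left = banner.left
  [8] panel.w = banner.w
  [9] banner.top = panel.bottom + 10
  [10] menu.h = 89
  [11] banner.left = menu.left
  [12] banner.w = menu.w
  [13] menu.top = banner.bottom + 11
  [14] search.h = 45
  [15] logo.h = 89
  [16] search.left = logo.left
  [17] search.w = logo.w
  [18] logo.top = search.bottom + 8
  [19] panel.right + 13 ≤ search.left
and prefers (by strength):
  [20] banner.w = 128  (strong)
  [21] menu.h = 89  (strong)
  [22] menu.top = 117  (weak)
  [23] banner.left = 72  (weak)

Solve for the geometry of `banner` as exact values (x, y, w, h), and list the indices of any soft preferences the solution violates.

banner = (x=38, y=69, w=88, h=37)
violated soft preferences: 20, 23

1. banner.x = 38  [panel.left = banner.left]
2. banner.w = 88  [panel.w = banner.w]
3. banner.y = 69  [banner.top = panel.bottom + 10]
4. banner.h = 37  [menu.top = banner.bottom + 11]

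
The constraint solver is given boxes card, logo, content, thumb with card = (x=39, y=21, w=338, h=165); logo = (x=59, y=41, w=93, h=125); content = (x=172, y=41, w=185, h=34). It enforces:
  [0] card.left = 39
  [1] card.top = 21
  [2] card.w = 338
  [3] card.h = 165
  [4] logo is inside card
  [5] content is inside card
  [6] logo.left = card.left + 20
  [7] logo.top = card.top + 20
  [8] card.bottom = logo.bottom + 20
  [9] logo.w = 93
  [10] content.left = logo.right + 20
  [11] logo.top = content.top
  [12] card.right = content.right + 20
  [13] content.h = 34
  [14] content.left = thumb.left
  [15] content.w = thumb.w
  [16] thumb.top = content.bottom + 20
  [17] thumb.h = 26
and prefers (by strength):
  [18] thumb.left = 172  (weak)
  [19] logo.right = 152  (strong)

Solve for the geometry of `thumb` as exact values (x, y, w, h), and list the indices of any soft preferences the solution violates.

1. thumb.x = 172  [content.left = thumb.left]
2. thumb.w = 185  [content.w = thumb.w]
3. thumb.y = 95  [thumb.top = content.bottom + 20]
4. thumb.h = 26  [thumb.h = 26]

thumb = (x=172, y=95, w=185, h=26)
violated soft preferences: none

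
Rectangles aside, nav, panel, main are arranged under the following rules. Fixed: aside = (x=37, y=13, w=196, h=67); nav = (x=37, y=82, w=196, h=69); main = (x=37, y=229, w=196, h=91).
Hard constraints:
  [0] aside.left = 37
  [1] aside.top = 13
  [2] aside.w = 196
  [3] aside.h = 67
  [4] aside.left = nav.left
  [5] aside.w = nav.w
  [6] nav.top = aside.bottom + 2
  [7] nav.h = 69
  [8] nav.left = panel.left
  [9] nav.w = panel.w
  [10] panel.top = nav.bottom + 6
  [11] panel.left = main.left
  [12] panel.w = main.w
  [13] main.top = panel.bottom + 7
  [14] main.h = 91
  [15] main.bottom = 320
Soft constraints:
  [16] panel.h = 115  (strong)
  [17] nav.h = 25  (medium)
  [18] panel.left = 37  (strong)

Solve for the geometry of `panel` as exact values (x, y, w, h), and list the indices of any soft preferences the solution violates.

panel = (x=37, y=157, w=196, h=65)
violated soft preferences: 16, 17

1. panel.x = 37  [nav.left = panel.left]
2. panel.w = 196  [nav.w = panel.w]
3. panel.y = 157  [panel.top = nav.bottom + 6]
4. panel.h = 65  [main.top = panel.bottom + 7]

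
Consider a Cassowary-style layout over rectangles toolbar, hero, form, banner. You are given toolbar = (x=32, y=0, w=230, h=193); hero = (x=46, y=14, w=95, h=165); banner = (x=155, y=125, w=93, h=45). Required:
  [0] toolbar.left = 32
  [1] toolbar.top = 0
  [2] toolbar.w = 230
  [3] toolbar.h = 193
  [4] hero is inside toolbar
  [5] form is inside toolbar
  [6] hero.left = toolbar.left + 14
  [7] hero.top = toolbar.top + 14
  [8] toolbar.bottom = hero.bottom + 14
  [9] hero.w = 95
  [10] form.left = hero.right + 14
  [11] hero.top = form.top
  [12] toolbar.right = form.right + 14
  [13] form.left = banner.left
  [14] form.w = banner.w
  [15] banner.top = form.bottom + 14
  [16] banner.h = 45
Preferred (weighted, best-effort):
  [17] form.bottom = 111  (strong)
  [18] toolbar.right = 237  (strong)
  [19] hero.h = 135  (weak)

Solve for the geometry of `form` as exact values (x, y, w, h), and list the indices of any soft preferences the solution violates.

form = (x=155, y=14, w=93, h=97)
violated soft preferences: 18, 19

1. form.x = 155  [form.left = hero.right + 14]
2. form.y = 14  [hero.top = form.top]
3. form.w = 93  [toolbar.right = form.right + 14]
4. form.h = 97  [banner.top = form.bottom + 14]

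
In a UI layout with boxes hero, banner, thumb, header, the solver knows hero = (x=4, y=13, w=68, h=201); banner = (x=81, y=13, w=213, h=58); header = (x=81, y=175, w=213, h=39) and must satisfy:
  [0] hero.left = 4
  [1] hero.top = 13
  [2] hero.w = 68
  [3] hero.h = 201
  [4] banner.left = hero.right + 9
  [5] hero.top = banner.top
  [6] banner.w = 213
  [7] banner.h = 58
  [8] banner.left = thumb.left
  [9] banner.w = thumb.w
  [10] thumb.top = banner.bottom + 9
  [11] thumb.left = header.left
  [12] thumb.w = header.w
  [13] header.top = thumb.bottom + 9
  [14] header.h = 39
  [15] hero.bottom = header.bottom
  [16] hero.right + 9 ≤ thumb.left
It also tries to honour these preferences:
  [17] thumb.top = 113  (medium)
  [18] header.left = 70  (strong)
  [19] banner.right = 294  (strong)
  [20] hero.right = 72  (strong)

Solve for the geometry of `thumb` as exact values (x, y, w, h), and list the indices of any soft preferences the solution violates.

1. thumb.x = 81  [banner.left = thumb.left]
2. thumb.w = 213  [banner.w = thumb.w]
3. thumb.y = 80  [thumb.top = banner.bottom + 9]
4. thumb.h = 86  [header.top = thumb.bottom + 9]

thumb = (x=81, y=80, w=213, h=86)
violated soft preferences: 17, 18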